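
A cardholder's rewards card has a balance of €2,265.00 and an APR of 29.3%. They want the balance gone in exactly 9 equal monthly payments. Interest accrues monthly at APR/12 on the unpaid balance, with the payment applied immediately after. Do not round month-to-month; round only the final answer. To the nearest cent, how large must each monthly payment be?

€283.38

Monthly rate r = 29.3%/12 = 2.44167% = 0.0244167.
Level-payment amortization: P = B₀·r / (1 − (1+r)^(−n)) = 2265.00·0.0244167 / (1 − 1.02442^(−9)).
Denominator 1 − (1+r)^(−9) = 0.195158652.
P = 55.3038 / 0.195158652 ≈ 283.38.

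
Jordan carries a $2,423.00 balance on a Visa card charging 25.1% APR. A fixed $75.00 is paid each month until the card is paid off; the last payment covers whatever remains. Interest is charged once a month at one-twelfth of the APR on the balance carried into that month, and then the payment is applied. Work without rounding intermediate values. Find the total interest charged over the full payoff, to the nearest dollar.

$1,658

Monthly rate r = 25.1%/12 = 2.09167% = 0.0209167.
Payoff takes n = ⌈−ln(1 − rB₀/P)/ln(1+r)⌉ = ⌈54.405⌉ = 55 payments; the last is $30.56.
Total paid = 54·$75.00 + $30.56 = $4,080.56.
Total interest = total paid − principal = $4,080.56 − $2,423.00 = $1,657.56.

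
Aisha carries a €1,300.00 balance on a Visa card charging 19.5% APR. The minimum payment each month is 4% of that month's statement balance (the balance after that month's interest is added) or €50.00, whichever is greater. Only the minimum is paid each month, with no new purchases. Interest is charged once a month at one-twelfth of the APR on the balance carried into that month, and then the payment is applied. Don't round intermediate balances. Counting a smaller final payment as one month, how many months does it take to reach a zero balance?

34 months

Monthly rate r = 19.5%/12 = 1.625% = 0.01625.
While 4% of the post-interest balance exceeds €50.00, each month B ← (B·(1+r))·(1 − 0.04), i.e. B shrinks by the factor (1+r)·0.96 = 0.9756.
This holds for months 1–3. Entering month 4 the balance is €1,207.14; 4% of the post-interest balance is now below €50.00, so the flat €50.00 minimum applies from here.
From month 4 a fixed €50.00 at rate r clears €1,207.14 in 31 more payments. Total: 3 + 31 = 34 months.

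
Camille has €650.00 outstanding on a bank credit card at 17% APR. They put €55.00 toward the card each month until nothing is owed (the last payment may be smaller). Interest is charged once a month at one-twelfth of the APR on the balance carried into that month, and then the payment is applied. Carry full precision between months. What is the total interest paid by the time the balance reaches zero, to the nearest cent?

Monthly rate r = 17%/12 = 1.41667% = 0.0141667.
Payoff takes n = ⌈−ln(1 − rB₀/P)/ln(1+r)⌉ = ⌈13.025⌉ = 14 payments; the last is €1.40.
Total paid = 13·€55.00 + €1.40 = €716.40.
Total interest = total paid − principal = €716.40 − €650.00 = €66.40.

€66.40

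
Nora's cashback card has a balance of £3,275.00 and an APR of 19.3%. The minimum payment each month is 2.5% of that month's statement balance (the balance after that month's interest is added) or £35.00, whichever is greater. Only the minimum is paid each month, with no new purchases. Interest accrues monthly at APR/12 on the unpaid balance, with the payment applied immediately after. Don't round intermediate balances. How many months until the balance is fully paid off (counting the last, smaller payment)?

Monthly rate r = 19.3%/12 = 1.60833% = 0.0160833.
While 2.5% of the post-interest balance exceeds £35.00, each month B ← (B·(1+r))·(1 − 0.025), i.e. B shrinks by the factor (1+r)·0.975 = 0.99068.
This holds for months 1–93. Entering month 94 the balance is £1,371.10; 2.5% of the post-interest balance is now below £35.00, so the flat £35.00 minimum applies from here.
From month 94 a fixed £35.00 at rate r clears £1,371.10 in 63 more payments. Total: 93 + 63 = 156 months.

156 months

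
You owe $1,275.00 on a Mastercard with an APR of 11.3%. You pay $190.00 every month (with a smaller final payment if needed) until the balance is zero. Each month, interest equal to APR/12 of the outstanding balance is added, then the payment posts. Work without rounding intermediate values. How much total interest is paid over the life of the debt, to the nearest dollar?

Monthly rate r = 11.3%/12 = 0.941667% = 0.00941667.
Payoff takes n = ⌈−ln(1 − rB₀/P)/ln(1+r)⌉ = ⌈6.965⌉ = 7 payments; the last is $183.29.
Total paid = 6·$190.00 + $183.29 = $1,323.29.
Total interest = total paid − principal = $1,323.29 − $1,275.00 = $48.29.

$48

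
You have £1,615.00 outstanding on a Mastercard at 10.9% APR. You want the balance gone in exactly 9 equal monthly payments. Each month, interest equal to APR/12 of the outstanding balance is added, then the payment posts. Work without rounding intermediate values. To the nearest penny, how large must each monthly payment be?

Monthly rate r = 10.9%/12 = 0.908333% = 0.00908333.
Level-payment amortization: P = B₀·r / (1 − (1+r)^(−n)) = 1615.00·0.00908333 / (1 − 1.00908^(−9)).
Denominator 1 − (1+r)^(−9) = 0.078157553.
P = 14.6696 / 0.078157553 ≈ 187.69.

£187.69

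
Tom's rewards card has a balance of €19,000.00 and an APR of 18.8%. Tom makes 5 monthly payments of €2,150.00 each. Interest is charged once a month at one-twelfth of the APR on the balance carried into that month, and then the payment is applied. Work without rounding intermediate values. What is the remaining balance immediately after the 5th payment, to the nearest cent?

€9,443.55

Monthly rate r = 18.8%/12 = 1.56667% = 0.0156667.
Each month: B ← B·(1+r) − €2,150.00.
Month 1: interest €297.67; balance after payment €17,147.67.
Month 2: interest €268.65; balance after payment €15,266.31.
Month 3: interest €239.17; balance after payment €13,355.49.
Month 4: interest €209.24; balance after payment €11,414.72.
Month 5: interest €178.83; balance after payment €9,443.55.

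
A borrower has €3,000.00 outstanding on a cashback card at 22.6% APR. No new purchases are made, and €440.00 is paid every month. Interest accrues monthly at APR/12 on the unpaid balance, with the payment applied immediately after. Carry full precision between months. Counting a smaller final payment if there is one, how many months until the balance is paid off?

Monthly rate r = 22.6%/12 = 1.88333% = 0.0188333.
Recurrence: B ← B·(1+r) − €440.00.
Month 1: interest €56.50; balance after payment €2,616.50.
Month 2: interest €49.28; balance after payment €2,225.78.
Closed form: n = −ln(1 − rB₀/P)/ln(1+r) = −ln(0.87159)/ln(1.01883) ≈ 7.366, so the balance reaches zero during payment 8.

8 months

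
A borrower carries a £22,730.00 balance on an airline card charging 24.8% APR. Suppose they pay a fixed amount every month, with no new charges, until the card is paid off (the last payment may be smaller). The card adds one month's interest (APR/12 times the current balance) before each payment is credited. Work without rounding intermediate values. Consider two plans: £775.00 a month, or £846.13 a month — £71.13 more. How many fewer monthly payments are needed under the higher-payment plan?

Monthly rate r = 24.8%/12 = 2.06667% = 0.0206667.
At £775.00/mo: n = ⌈−ln(1 − rB₀/P)/ln(1+r)⌉ = 46 payments (last £427.14); total interest = total paid − £22,730.00 = £12,572.14.
At £846.13/mo: 40 payments (last £510.77); total interest £10,779.84.
Payments saved = 46 − 40 = 6.

6 fewer payments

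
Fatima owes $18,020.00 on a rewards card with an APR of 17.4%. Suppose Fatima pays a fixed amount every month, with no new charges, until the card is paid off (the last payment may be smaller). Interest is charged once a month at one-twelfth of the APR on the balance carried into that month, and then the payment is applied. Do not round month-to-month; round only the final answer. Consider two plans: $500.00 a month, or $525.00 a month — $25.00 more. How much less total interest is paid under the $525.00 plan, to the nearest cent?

$569.31

Monthly rate r = 17.4%/12 = 1.45% = 0.0145.
At $500.00/mo: n = ⌈−ln(1 − rB₀/P)/ln(1+r)⌉ = 52 payments (last $180.35); total interest = total paid − $18,020.00 = $7,660.35.
At $525.00/mo: 48 payments (last $436.04); total interest $7,091.04.
Interest saved = $7,660.35 − $7,091.04 = $569.31.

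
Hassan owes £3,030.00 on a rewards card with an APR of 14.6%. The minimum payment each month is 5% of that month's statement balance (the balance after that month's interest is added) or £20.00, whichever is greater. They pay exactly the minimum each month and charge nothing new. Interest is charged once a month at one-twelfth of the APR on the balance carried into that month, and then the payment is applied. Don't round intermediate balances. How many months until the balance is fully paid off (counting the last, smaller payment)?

Monthly rate r = 14.6%/12 = 1.21667% = 0.0121667.
While 5% of the post-interest balance exceeds £20.00, each month B ← (B·(1+r))·(1 − 0.05), i.e. B shrinks by the factor (1+r)·0.95 = 0.96156.
This holds for months 1–52. Entering month 53 the balance is £394.62; 5% of the post-interest balance is now below £20.00, so the flat £20.00 minimum applies from here.
From month 53 a fixed £20.00 at rate r clears £394.62 in 23 more payments. Total: 52 + 23 = 75 months.

75 months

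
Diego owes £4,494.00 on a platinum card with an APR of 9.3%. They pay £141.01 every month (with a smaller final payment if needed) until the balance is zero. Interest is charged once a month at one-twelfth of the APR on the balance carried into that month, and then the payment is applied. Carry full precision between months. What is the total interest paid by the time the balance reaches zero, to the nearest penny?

Monthly rate r = 9.3%/12 = 0.775% = 0.00775.
Payoff takes n = ⌈−ln(1 − rB₀/P)/ln(1+r)⌉ = ⌈36.746⌉ = 37 payments; the last is £105.25.
Total paid = 36·£141.01 + £105.25 = £5,181.61.
Total interest = total paid − principal = £5,181.61 − £4,494.00 = £687.61.

£687.61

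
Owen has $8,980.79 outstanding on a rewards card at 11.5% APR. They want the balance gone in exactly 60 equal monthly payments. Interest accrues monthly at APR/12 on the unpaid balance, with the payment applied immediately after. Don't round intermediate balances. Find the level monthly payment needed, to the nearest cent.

$197.51

Monthly rate r = 11.5%/12 = 0.958333% = 0.00958333.
Level-payment amortization: P = B₀·r / (1 − (1+r)^(−n)) = 8980.79·0.00958333 / (1 − 1.00958^(−60)).
Denominator 1 − (1+r)^(−60) = 0.435752486.
P = 86.0659 / 0.435752486 ≈ 197.51.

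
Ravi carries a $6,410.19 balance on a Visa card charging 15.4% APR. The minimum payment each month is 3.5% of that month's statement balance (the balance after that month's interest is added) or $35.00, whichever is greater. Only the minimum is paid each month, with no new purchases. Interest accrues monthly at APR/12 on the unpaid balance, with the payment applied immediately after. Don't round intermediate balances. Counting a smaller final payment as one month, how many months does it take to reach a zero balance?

118 months

Monthly rate r = 15.4%/12 = 1.28333% = 0.0128333.
While 3.5% of the post-interest balance exceeds $35.00, each month B ← (B·(1+r))·(1 − 0.035), i.e. B shrinks by the factor (1+r)·0.965 = 0.97738.
This holds for months 1–82. Entering month 83 the balance is $982.26; 3.5% of the post-interest balance is now below $35.00, so the flat $35.00 minimum applies from here.
From month 83 a fixed $35.00 at rate r clears $982.26 in 36 more payments. Total: 82 + 36 = 118 months.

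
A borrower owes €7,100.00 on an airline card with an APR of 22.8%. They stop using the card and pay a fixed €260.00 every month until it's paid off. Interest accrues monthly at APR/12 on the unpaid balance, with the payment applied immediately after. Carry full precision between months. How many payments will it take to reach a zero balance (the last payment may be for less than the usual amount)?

39 months

Monthly rate r = 22.8%/12 = 1.9% = 0.019.
Recurrence: B ← B·(1+r) − €260.00.
Month 1: interest €134.90; balance after payment €6,974.90.
Month 2: interest €132.52; balance after payment €6,847.42.
Closed form: n = −ln(1 − rB₀/P)/ln(1+r) = −ln(0.48115)/ln(1.019) ≈ 38.868, so the balance reaches zero during payment 39.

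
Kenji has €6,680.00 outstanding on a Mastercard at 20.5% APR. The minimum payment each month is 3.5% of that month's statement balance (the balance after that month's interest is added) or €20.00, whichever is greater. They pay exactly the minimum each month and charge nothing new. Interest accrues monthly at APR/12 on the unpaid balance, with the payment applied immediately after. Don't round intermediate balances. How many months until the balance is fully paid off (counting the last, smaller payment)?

172 months

Monthly rate r = 20.5%/12 = 1.70833% = 0.0170833.
While 3.5% of the post-interest balance exceeds €20.00, each month B ← (B·(1+r))·(1 − 0.035), i.e. B shrinks by the factor (1+r)·0.965 = 0.98149.
This holds for months 1–133. Entering month 134 the balance is €556.33; 3.5% of the post-interest balance is now below €20.00, so the flat €20.00 minimum applies from here.
From month 134 a fixed €20.00 at rate r clears €556.33 in 39 more payments. Total: 133 + 39 = 172 months.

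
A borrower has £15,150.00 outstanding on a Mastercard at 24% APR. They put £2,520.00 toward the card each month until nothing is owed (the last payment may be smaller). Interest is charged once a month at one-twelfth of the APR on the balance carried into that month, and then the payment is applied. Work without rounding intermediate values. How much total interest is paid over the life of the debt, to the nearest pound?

Monthly rate r = 24%/12 = 2% = 0.02.
Payoff takes n = ⌈−ln(1 − rB₀/P)/ln(1+r)⌉ = ⌈6.469⌉ = 7 payments; the last is £1,188.19.
Total paid = 6·£2,520.00 + £1,188.19 = £16,308.19.
Total interest = total paid − principal = £16,308.19 − £15,150.00 = £1,158.19.

£1,158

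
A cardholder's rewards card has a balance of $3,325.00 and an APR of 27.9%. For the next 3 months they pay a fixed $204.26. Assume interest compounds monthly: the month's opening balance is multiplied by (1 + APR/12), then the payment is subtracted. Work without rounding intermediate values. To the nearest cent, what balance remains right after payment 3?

Monthly rate r = 27.9%/12 = 2.325% = 0.02325.
Each month: B ← B·(1+r) − $204.26.
Month 1: interest $77.31; balance after payment $3,198.05.
Month 2: interest $74.35; balance after payment $3,068.14.
Month 3: interest $71.33; balance after payment $2,935.22.

$2,935.22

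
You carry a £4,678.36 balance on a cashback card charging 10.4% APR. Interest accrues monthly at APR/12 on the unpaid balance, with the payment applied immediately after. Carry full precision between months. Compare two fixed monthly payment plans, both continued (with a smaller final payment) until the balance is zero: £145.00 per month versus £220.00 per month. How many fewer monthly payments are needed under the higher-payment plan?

Monthly rate r = 10.4%/12 = 0.866667% = 0.00866667.
At £145.00/mo: n = ⌈−ln(1 − rB₀/P)/ln(1+r)⌉ = 39 payments (last £1.19); total interest = total paid − £4,678.36 = £832.83.
At £220.00/mo: 24 payments (last £133.64); total interest £515.28.
Payments saved = 39 − 24 = 15.

15 fewer payments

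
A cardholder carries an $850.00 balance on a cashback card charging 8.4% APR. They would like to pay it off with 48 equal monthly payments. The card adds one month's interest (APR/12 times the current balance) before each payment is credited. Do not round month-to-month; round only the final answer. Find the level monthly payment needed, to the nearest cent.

$20.91

Monthly rate r = 8.4%/12 = 0.7% = 0.007.
Level-payment amortization: P = B₀·r / (1 − (1+r)^(−n)) = 850.00·0.007 / (1 − 1.007^(−48)).
Denominator 1 − (1+r)^(−48) = 0.284539909.
P = 5.95 / 0.284539909 ≈ 20.91.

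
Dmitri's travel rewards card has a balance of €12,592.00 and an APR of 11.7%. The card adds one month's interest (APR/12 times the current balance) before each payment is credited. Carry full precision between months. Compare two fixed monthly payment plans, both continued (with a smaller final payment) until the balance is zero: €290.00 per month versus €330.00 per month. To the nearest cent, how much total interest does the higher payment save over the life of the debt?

€630.07

Monthly rate r = 11.7%/12 = 0.975% = 0.00975.
At €290.00/mo: n = ⌈−ln(1 − rB₀/P)/ln(1+r)⌉ = 57 payments (last €214.49); total interest = total paid − €12,592.00 = €3,862.49.
At €330.00/mo: 48 payments (last €314.42); total interest €3,232.42.
Interest saved = €3,862.49 − €3,232.42 = €630.07.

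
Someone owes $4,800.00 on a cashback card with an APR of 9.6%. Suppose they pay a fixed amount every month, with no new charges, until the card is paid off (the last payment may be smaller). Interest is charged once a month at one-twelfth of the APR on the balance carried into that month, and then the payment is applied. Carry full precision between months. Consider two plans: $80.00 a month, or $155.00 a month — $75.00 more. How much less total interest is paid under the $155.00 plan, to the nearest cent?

Monthly rate r = 9.6%/12 = 0.8% = 0.008.
At $80.00/mo: n = ⌈−ln(1 − rB₀/P)/ln(1+r)⌉ = 83 payments (last $5.41); total interest = total paid − $4,800.00 = $1,765.41.
At $155.00/mo: 36 payments (last $112.75); total interest $737.75.
Interest saved = $1,765.41 − $737.75 = $1,027.66.

$1,027.66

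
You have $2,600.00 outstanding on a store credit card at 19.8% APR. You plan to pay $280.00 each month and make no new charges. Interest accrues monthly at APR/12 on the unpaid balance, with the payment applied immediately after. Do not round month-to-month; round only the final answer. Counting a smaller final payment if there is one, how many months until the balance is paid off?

11 payments

Monthly rate r = 19.8%/12 = 1.65% = 0.0165.
Recurrence: B ← B·(1+r) − $280.00.
Month 1: interest $42.90; balance after payment $2,362.90.
Month 2: interest $38.99; balance after payment $2,121.89.
Closed form: n = −ln(1 − rB₀/P)/ln(1+r) = −ln(0.84679)/ln(1.0165) ≈ 10.162, so the balance reaches zero during payment 11.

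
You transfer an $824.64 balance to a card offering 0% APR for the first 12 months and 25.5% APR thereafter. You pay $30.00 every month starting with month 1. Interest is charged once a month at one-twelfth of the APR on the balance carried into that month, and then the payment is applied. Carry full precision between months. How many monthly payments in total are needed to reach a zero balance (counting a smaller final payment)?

Promo months 1–12 at r₀ = 0%/12 = 0; months 13+ at r₁ = 25.5%/12 = 0.02125.
After month 12 (no interest yet): B = $824.64 − 12·$30.00 = $464.64.
Then at r₁ with $30.00/mo: n₂ = −ln(1 − r₁·B/P)/ln(1+r₁) ≈ 18.98 → 19 more payments.

31 payments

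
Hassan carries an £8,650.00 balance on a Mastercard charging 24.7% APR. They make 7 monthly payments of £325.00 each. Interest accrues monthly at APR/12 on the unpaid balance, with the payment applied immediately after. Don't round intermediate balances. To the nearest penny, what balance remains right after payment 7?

£7,555.58

Monthly rate r = 24.7%/12 = 2.05833% = 0.0205833.
Each month: B ← B·(1+r) − £325.00.
Month 1: interest £178.05; balance after payment £8,503.05.
Month 2: interest £175.02; balance after payment £8,353.07.
Month 3: interest £171.93; balance after payment £8,200.00.
Month 4: interest £168.78; balance after payment £8,043.78.
Month 5: interest £165.57; balance after payment £7,884.35.
Month 6: interest £162.29; balance after payment £7,721.64.
Month 7: interest £158.94; balance after payment £7,555.58.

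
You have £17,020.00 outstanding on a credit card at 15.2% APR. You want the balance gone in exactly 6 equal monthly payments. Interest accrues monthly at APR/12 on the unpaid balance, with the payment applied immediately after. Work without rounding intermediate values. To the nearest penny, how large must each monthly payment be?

£2,963.74

Monthly rate r = 15.2%/12 = 1.26667% = 0.0126667.
Level-payment amortization: P = B₀·r / (1 − (1+r)^(−n)) = 17020.00·0.0126667 / (1 − 1.01267^(−6)).
Denominator 1 − (1+r)^(−6) = 0.072741312.
P = 215.587 / 0.072741312 ≈ 2963.74.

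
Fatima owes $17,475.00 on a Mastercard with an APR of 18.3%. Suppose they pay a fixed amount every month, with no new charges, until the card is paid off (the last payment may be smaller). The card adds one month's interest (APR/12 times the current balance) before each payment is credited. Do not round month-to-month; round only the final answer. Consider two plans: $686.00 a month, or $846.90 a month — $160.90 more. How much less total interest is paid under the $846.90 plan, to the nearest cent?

$1,148.73

Monthly rate r = 18.3%/12 = 1.525% = 0.01525.
At $686.00/mo: n = ⌈−ln(1 − rB₀/P)/ln(1+r)⌉ = 33 payments (last $340.46); total interest = total paid − $17,475.00 = $4,817.46.
At $846.90/mo: 25 payments (last $818.13); total interest $3,668.73.
Interest saved = $4,817.46 − $3,668.73 = $1,148.73.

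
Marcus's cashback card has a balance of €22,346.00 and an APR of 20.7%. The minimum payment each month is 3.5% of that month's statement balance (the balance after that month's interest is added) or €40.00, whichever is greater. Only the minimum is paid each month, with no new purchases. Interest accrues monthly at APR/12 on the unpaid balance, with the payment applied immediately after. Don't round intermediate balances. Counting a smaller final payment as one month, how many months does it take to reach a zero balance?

Monthly rate r = 20.7%/12 = 1.725% = 0.01725.
While 3.5% of the post-interest balance exceeds €40.00, each month B ← (B·(1+r))·(1 − 0.035), i.e. B shrinks by the factor (1+r)·0.965 = 0.98165.
This holds for months 1–162. Entering month 163 the balance is €1,111.51; 3.5% of the post-interest balance is now below €40.00, so the flat €40.00 minimum applies from here.
From month 163 a fixed €40.00 at rate r clears €1,111.51 in 39 more payments. Total: 162 + 39 = 201 months.

201 months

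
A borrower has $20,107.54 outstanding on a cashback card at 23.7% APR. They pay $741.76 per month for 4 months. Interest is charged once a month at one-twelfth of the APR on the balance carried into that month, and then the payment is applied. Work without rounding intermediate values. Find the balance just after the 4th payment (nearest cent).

$18,687.62

Monthly rate r = 23.7%/12 = 1.975% = 0.01975.
Each month: B ← B·(1+r) − $741.76.
Month 1: interest $397.12; balance after payment $19,762.90.
Month 2: interest $390.32; balance after payment $19,411.46.
Month 3: interest $383.38; balance after payment $19,053.08.
Month 4: interest $376.30; balance after payment $18,687.62.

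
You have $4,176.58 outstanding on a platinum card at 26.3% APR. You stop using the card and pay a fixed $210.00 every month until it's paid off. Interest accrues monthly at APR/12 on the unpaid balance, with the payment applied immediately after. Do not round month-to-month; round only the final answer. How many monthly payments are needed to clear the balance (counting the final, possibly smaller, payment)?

27 months

Monthly rate r = 26.3%/12 = 2.19167% = 0.0219167.
Recurrence: B ← B·(1+r) − $210.00.
Month 1: interest $91.54; balance after payment $4,058.12.
Month 2: interest $88.94; balance after payment $3,937.06.
Closed form: n = −ln(1 − rB₀/P)/ln(1+r) = −ln(0.56411)/ln(1.02192) ≈ 26.407, so the balance reaches zero during payment 27.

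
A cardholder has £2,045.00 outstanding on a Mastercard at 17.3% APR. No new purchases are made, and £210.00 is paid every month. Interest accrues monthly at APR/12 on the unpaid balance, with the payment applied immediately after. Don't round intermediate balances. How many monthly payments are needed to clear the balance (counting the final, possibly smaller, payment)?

Monthly rate r = 17.3%/12 = 1.44167% = 0.0144167.
Recurrence: B ← B·(1+r) − £210.00.
Month 1: interest £29.48; balance after payment £1,864.48.
Month 2: interest £26.88; balance after payment £1,681.36.
Closed form: n = −ln(1 − rB₀/P)/ln(1+r) = −ln(0.85961)/ln(1.01442) ≈ 10.569, so the balance reaches zero during payment 11.

11 months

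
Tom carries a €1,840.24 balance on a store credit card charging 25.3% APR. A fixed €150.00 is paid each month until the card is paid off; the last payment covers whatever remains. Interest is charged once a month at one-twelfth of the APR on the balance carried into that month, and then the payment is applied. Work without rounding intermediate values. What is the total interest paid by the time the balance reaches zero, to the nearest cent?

Monthly rate r = 25.3%/12 = 2.10833% = 0.0210833.
Payoff takes n = ⌈−ln(1 − rB₀/P)/ln(1+r)⌉ = ⌈14.345⌉ = 15 payments; the last is €52.06.
Total paid = 14·€150.00 + €52.06 = €2,152.06.
Total interest = total paid − principal = €2,152.06 − €1,840.24 = €311.82.

€311.82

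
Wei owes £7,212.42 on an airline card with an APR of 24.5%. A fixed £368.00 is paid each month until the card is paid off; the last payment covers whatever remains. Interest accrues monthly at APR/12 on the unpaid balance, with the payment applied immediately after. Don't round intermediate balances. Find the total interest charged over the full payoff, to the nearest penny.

Monthly rate r = 24.5%/12 = 2.04167% = 0.0204167.
Payoff takes n = ⌈−ln(1 − rB₀/P)/ln(1+r)⌉ = ⌈25.287⌉ = 26 payments; the last is £106.23.
Total paid = 25·£368.00 + £106.23 = £9,306.23.
Total interest = total paid − principal = £9,306.23 − £7,212.42 = £2,093.81.

£2,093.81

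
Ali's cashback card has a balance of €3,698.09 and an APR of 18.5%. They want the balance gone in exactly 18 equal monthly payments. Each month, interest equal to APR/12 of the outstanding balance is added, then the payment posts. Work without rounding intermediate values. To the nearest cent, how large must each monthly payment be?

Monthly rate r = 18.5%/12 = 1.54167% = 0.0154167.
Level-payment amortization: P = B₀·r / (1 − (1+r)^(−n)) = 3698.09·0.0154167 / (1 − 1.01542^(−18)).
Denominator 1 − (1+r)^(−18) = 0.240718488.
P = 57.0122 / 0.240718488 ≈ 236.84.

€236.84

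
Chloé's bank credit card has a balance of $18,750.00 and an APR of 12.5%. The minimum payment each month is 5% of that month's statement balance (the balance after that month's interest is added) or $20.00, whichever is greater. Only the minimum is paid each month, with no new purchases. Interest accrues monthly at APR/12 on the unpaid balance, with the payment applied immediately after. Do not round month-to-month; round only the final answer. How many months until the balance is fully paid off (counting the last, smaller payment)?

Monthly rate r = 12.5%/12 = 1.04167% = 0.0104167.
While 5% of the post-interest balance exceeds $20.00, each month B ← (B·(1+r))·(1 − 0.05), i.e. B shrinks by the factor (1+r)·0.95 = 0.9599.
This holds for months 1–95. Entering month 96 the balance is $383.96; 5% of the post-interest balance is now below $20.00, so the flat $20.00 minimum applies from here.
From month 96 a fixed $20.00 at rate r clears $383.96 in 22 more payments. Total: 95 + 22 = 117 months.

117 months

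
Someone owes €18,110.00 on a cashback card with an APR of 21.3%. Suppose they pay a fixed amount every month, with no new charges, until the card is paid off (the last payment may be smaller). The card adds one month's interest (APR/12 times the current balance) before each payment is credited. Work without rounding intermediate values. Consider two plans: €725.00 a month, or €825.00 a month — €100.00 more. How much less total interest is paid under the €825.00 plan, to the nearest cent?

Monthly rate r = 21.3%/12 = 1.775% = 0.01775.
At €725.00/mo: n = ⌈−ln(1 − rB₀/P)/ln(1+r)⌉ = 34 payments (last €218.30); total interest = total paid − €18,110.00 = €6,033.30.
At €825.00/mo: 29 payments (last €50.34); total interest €5,040.34.
Interest saved = €6,033.30 − €5,040.34 = €992.96.

€992.96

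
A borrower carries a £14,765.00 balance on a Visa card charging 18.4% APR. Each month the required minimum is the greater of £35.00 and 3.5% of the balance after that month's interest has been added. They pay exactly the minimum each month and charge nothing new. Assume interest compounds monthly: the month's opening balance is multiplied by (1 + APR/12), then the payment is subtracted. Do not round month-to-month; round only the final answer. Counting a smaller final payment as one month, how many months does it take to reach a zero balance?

170 months

Monthly rate r = 18.4%/12 = 1.53333% = 0.0153333.
While 3.5% of the post-interest balance exceeds £35.00, each month B ← (B·(1+r))·(1 − 0.035), i.e. B shrinks by the factor (1+r)·0.965 = 0.9798.
This holds for months 1–133. Entering month 134 the balance is £977.95; 3.5% of the post-interest balance is now below £35.00, so the flat £35.00 minimum applies from here.
From month 134 a fixed £35.00 at rate r clears £977.95 in 37 more payments. Total: 133 + 37 = 170 months.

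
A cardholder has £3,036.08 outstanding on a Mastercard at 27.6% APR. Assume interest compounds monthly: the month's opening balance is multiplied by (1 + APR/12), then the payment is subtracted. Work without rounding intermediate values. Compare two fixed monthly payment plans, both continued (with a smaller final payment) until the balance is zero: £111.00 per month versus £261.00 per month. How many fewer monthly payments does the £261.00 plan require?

Monthly rate r = 27.6%/12 = 2.3% = 0.023.
At £111.00/mo: n = ⌈−ln(1 − rB₀/P)/ln(1+r)⌉ = 44 payments (last £68.73); total interest = total paid − £3,036.08 = £1,805.65.
At £261.00/mo: 14 payments (last £181.33); total interest £538.25.
Payments saved = 44 − 14 = 30.

30 fewer payments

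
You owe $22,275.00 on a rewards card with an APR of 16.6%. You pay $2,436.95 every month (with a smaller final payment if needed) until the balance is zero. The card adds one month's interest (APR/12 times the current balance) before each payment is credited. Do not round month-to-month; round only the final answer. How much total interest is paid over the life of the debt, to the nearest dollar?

Monthly rate r = 16.6%/12 = 1.38333% = 0.0138333.
Payoff takes n = ⌈−ln(1 − rB₀/P)/ln(1+r)⌉ = ⌈9.840⌉ = 10 payments; the last is $2,048.55.
Total paid = 9·$2,436.95 + $2,048.55 = $23,981.10.
Total interest = total paid − principal = $23,981.10 − $22,275.00 = $1,706.10.

$1,706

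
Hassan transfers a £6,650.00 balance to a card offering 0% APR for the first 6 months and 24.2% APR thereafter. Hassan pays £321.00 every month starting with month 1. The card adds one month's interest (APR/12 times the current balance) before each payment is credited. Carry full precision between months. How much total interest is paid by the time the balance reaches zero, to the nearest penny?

Promo months 1–6 at r₀ = 0%/12 = 0; months 7+ at r₁ = 24.2%/12 = 0.0201667.
After month 6 (no interest yet): B = £6,650.00 − 6·£321.00 = £4,724.00.
Then at r₁ with £321.00/mo: n₂ = −ln(1 − r₁·B/P)/ln(1+r₁) ≈ 17.63 → 18 more payments.
Total paid = 23·£321.00 + £204.40 = £7,587.40; interest = £7,587.40 − £6,650.00 = £937.40.

£937.40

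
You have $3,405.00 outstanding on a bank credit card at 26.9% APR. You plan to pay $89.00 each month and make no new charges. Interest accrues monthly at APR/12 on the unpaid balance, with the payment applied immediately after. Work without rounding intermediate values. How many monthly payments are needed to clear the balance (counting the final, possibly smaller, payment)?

88 payments

Monthly rate r = 26.9%/12 = 2.24167% = 0.0224167.
Recurrence: B ← B·(1+r) − $89.00.
Month 1: interest $76.33; balance after payment $3,392.33.
Month 2: interest $76.04; balance after payment $3,379.37.
Closed form: n = −ln(1 − rB₀/P)/ln(1+r) = −ln(0.14237)/ln(1.02242) ≈ 87.929, so the balance reaches zero during payment 88.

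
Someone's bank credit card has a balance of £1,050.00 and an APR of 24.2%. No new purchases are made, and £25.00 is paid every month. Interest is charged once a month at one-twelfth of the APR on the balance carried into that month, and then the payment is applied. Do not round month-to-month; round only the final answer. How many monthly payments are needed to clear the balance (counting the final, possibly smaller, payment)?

95 payments

Monthly rate r = 24.2%/12 = 2.01667% = 0.0201667.
Recurrence: B ← B·(1+r) − £25.00.
Month 1: interest £21.18; balance after payment £1,046.17.
Month 2: interest £21.10; balance after payment £1,042.27.
Closed form: n = −ln(1 − rB₀/P)/ln(1+r) = −ln(0.153)/ln(1.02017) ≈ 94.026, so the balance reaches zero during payment 95.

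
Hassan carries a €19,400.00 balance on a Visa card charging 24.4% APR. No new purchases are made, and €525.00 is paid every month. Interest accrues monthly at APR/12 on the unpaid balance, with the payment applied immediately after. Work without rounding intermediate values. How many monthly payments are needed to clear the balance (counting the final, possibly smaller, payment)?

70 payments

Monthly rate r = 24.4%/12 = 2.03333% = 0.0203333.
Recurrence: B ← B·(1+r) − €525.00.
Month 1: interest €394.47; balance after payment €19,269.47.
Month 2: interest €391.81; balance after payment €19,136.28.
Closed form: n = −ln(1 − rB₀/P)/ln(1+r) = −ln(0.24863)/ln(1.02033) ≈ 69.141, so the balance reaches zero during payment 70.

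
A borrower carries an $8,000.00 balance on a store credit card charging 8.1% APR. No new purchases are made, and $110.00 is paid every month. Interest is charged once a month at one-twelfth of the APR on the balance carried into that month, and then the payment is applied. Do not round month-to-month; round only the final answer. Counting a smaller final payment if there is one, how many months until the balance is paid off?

101 months

Monthly rate r = 8.1%/12 = 0.675% = 0.00675.
Recurrence: B ← B·(1+r) − $110.00.
Month 1: interest $54.00; balance after payment $7,944.00.
Month 2: interest $53.62; balance after payment $7,887.62.
Closed form: n = −ln(1 − rB₀/P)/ln(1+r) = −ln(0.50909)/ln(1.00675) ≈ 100.356, so the balance reaches zero during payment 101.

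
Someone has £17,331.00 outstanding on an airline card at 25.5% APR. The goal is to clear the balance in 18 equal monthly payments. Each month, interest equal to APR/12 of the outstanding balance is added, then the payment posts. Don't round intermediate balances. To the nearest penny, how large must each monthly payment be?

£1,168.76

Monthly rate r = 25.5%/12 = 2.125% = 0.02125.
Level-payment amortization: P = B₀·r / (1 − (1+r)^(−n)) = 17331.00·0.02125 / (1 − 1.02125^(−18)).
Denominator 1 − (1+r)^(−18) = 0.315106967.
P = 368.284 / 0.315106967 ≈ 1168.76.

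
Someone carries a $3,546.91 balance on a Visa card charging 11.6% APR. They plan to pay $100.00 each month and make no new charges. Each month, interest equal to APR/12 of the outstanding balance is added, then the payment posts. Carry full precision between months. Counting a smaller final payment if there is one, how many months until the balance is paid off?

44 payments

Monthly rate r = 11.6%/12 = 0.966667% = 0.00966667.
Recurrence: B ← B·(1+r) − $100.00.
Month 1: interest $34.29; balance after payment $3,481.20.
Month 2: interest $33.65; balance after payment $3,414.85.
Closed form: n = −ln(1 − rB₀/P)/ln(1+r) = −ln(0.65713)/ln(1.00967) ≈ 43.644, so the balance reaches zero during payment 44.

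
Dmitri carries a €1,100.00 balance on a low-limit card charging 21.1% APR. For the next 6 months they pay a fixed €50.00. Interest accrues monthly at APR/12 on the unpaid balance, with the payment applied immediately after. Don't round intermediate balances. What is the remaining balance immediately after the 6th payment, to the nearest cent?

€907.77

Monthly rate r = 21.1%/12 = 1.75833% = 0.0175833.
Each month: B ← B·(1+r) − €50.00.
Month 1: interest €19.34; balance after payment €1,069.34.
Month 2: interest €18.80; balance after payment €1,038.14.
Month 3: interest €18.25; balance after payment €1,006.40.
Month 4: interest €17.70; balance after payment €974.09.
Month 5: interest €17.13; balance after payment €941.22.
Month 6: interest €16.55; balance after payment €907.77.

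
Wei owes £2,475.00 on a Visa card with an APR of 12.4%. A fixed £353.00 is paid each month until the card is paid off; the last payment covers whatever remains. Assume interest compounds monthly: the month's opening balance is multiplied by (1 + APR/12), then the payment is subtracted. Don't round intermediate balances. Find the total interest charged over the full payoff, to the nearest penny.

£107.88

Monthly rate r = 12.4%/12 = 1.03333% = 0.0103333.
Payoff takes n = ⌈−ln(1 − rB₀/P)/ln(1+r)⌉ = ⌈7.316⌉ = 8 payments; the last is £111.88.
Total paid = 7·£353.00 + £111.88 = £2,582.88.
Total interest = total paid − principal = £2,582.88 − £2,475.00 = £107.88.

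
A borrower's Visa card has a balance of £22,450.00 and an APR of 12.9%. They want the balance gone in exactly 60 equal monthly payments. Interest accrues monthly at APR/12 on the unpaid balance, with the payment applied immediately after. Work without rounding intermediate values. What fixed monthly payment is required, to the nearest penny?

Monthly rate r = 12.9%/12 = 1.075% = 0.01075.
Level-payment amortization: P = B₀·r / (1 − (1+r)^(−n)) = 22450.00·0.01075 / (1 − 1.01075^(−60)).
Denominator 1 − (1+r)^(−60) = 0.473528338.
P = 241.338 / 0.473528338 ≈ 509.66.

£509.66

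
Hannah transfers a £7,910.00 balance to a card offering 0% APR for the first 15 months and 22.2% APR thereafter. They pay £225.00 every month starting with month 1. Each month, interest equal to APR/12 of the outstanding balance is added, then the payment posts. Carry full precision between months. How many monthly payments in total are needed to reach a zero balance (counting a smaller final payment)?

Promo months 1–15 at r₀ = 0%/12 = 0; months 16+ at r₁ = 22.2%/12 = 0.0185.
After month 15 (no interest yet): B = £7,910.00 − 15·£225.00 = £4,535.00.
Then at r₁ with £225.00/mo: n₂ = −ln(1 − r₁·B/P)/ln(1+r₁) ≈ 25.45 → 26 more payments.

41 payments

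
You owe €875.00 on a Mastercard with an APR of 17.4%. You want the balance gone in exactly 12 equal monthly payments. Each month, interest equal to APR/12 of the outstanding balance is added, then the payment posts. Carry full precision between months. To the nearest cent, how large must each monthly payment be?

€79.97

Monthly rate r = 17.4%/12 = 1.45% = 0.0145.
Level-payment amortization: P = B₀·r / (1 − (1+r)^(−n)) = 875.00·0.0145 / (1 − 1.0145^(−12)).
Denominator 1 − (1+r)^(−12) = 0.158652548.
P = 12.6875 / 0.158652548 ≈ 79.97.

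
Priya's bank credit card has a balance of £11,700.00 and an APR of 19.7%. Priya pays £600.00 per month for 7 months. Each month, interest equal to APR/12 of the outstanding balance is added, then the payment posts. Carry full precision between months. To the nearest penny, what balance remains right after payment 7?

£8,699.98

Monthly rate r = 19.7%/12 = 1.64167% = 0.0164167.
Each month: B ← B·(1+r) − £600.00.
Month 1: interest £192.07; balance after payment £11,292.08.
Month 2: interest £185.38; balance after payment £10,877.45.
Month 3: interest £178.57; balance after payment £10,456.02.
Month 4: interest £171.65; balance after payment £10,027.68.
Month 5: interest £164.62; balance after payment £9,592.30.
Month 6: interest £157.47; balance after payment £9,149.77.
Month 7: interest £150.21; balance after payment £8,699.98.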